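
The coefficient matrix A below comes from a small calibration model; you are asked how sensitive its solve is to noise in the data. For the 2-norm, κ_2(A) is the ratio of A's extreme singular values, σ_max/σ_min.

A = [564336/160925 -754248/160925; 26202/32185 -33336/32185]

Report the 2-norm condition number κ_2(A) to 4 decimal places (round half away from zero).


AᵀA = [199666116/15405625 -266202288/15405625; -266202288/15405625 354950784/15405625]; tr = 22184676/616225, det = 20736/616225
solving λ² − 22184676/616225·λ + 20736/616225 = 0 gives λ = 36, 576/616225
κ = σ_max/σ_min = 6/(24/785) = 196.2500

196.2500


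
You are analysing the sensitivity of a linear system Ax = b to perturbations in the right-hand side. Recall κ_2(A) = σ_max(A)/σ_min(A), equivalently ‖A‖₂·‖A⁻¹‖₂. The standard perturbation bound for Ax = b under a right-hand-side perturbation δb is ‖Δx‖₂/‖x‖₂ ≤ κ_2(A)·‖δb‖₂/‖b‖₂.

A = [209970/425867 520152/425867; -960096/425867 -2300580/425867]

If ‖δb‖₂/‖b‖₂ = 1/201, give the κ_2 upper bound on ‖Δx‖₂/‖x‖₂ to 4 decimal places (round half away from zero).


1.9876

form AᵀA = [574581636/107889769 1378937520/107889769; 1378937520/107889769 3309474384/107889769] with trace 22982580/638401 and determinant 5184/638401
eigenvalues of AᵀA: λ = (tr ± √(tr²−4·det))/2 = 36, 144/638401
κ = σ_max/σ_min = 6/(12/799) = 399.5000
perturbation bound = 399.5000·1/201 = 1.9876


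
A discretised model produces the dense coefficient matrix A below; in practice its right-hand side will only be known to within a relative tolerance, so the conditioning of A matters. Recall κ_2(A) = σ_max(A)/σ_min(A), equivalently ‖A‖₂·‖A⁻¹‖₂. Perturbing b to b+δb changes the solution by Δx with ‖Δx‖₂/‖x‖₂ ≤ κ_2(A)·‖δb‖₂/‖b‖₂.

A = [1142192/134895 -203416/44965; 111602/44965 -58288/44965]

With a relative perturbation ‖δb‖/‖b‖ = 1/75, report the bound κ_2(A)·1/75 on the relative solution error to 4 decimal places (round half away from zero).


form AᵀA = [56667904900/727866441 -10074212000/242622147; -10074212000/242622147 1791022400/80874049] with trace 251858500/2518569 and determinant 160000/2518569
solving λ² − 251858500/2518569·λ + 160000/2518569 = 0 gives λ = 100, 1600/2518569
so κ_2 = √(100 / (1600/2518569)) = 396.7500
perturbation bound = 396.7500·1/75 = 5.2900

5.2900


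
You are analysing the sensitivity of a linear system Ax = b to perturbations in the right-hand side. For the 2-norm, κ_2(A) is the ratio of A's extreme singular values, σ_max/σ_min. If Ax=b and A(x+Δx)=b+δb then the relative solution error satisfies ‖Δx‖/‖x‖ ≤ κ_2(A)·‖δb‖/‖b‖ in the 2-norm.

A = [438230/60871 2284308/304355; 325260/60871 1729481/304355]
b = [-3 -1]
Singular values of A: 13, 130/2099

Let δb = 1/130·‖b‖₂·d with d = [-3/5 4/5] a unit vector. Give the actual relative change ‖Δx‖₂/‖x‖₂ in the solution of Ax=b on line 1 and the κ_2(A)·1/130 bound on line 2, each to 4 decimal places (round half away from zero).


0.0243
1.6146

largest singular value 13, smallest 130/2099
κ_2(A) = 13 / (130/2099) = 209.9000
worst-case relative error ≤ 209.9000 × 1/130 = 1.6146
solve Ax = b  →  x = [-11.8512 10.9682]
‖b‖ = 3.1623, ‖x‖ = 16.1478
Δx = A⁻¹·δb where δb = 1/130·3.1623·d; ‖Δx‖ = 0.3928
dividing the unrounded norms, ‖Δx‖/‖x‖ = 0.0243
so the bound overstates the realised error by a factor of ≈ 66.3830 (computed from the unrounded values)


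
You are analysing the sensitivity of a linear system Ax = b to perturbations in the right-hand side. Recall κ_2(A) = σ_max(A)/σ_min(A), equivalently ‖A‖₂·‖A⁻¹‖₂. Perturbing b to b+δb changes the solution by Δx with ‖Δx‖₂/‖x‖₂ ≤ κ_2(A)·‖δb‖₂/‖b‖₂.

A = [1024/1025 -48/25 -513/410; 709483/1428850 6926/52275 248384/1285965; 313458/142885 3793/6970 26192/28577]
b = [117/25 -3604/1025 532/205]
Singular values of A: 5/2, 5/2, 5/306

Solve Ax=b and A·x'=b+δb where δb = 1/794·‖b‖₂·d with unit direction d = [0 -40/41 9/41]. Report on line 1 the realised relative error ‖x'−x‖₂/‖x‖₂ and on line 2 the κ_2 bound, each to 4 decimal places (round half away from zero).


0.0020
0.1927

from the listed singular values, σ₁ = 5/2, σ_n = 5/306
κ = σ_max/σ_min = (5/2)/(5/306) = 153.0000
bound on ‖Δx‖/‖x‖: κ·ε = 153.0000·1/794 = 0.1927
solve Ax = b  →  x = [-41.6078 -148.1600 190.3902]
2-norm of b is 6.4031; of x, 244.8082
with δb = [0.0000 -0.0079 0.0018], A·Δx = δb → ‖Δx‖ = 0.4935
relative error = 0.0020
tightness: 0.0020 against a bound of 0.1927 (unrounded ratio ≈ 0.0105)


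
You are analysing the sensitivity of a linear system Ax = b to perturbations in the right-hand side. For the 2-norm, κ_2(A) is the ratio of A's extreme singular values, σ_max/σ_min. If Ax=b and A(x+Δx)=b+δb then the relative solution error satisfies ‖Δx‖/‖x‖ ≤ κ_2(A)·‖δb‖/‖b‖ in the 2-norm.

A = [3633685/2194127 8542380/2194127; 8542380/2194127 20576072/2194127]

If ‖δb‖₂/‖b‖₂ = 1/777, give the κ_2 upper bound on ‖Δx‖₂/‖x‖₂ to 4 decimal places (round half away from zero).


0.4177

form AᵀA = [509916702625/28486350841 1223721562140/28486350841; 1223721562140/28486350841 2936964467536/28486350841] with trace 20395746569/168558289 and determinant 23425600/168558289
eigenvalues of AᵀA: λ = (tr ± √(tr²−4·det))/2 = 121, 193600/168558289
κ = σ_max/σ_min = 11/(440/12983) = 324.5750
worst-case relative error ≤ 324.5750 × 1/777 = 0.4177


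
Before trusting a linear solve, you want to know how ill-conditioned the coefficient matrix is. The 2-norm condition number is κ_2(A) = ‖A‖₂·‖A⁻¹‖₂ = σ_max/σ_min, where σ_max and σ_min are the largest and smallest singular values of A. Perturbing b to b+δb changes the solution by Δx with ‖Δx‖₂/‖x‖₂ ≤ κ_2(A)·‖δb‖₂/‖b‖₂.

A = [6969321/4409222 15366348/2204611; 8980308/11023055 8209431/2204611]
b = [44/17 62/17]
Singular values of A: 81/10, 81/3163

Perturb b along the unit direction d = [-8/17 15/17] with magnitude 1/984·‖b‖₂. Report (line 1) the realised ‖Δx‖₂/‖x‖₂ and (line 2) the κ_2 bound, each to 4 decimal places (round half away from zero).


0.0023
0.3214

σ_max = 81/10, σ_min = 81/3163
condition number: (81/10) ÷ (81/3163) = 316.3000
worst-case relative error ≤ 316.3000 × 1/984 = 0.3214
solve Ax = b  →  x = [-76.0855 17.6254]
‖b‖ = 4.4721, ‖x‖ = 78.1003
re-solving with b+δb shifts x by Δx of norm 0.1775
relative error = 0.0023
tightness: 0.0023 against a bound of 0.3214 (unrounded ratio ≈ 0.0071)


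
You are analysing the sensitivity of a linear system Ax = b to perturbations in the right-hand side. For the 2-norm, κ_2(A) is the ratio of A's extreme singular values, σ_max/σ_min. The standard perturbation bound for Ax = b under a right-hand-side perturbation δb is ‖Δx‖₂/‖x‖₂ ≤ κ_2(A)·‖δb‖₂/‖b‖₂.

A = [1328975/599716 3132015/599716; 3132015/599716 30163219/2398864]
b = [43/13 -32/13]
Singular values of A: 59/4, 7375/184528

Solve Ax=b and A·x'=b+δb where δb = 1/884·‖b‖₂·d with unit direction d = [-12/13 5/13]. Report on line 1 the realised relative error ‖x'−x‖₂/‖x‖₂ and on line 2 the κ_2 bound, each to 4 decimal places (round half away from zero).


0.0012
0.4175

from the listed singular values, σ₁ = 59/4, σ_n = 7375/184528
κ_2(A) = (59/4) / (7375/184528) = 369.0560
perturbation bound = 369.0560·1/884 = 0.4175
solve Ax = b  →  x = [92.3582 -38.5560]
2-norm of b is 4.1231; of x, 100.0830
with δb = [-0.0043 0.0018], A·Δx = δb → ‖Δx‖ = 0.1167
dividing the unrounded norms, ‖Δx‖/‖x‖ = 0.0012
realised/bound (from unrounded values) ≈ 0.0028


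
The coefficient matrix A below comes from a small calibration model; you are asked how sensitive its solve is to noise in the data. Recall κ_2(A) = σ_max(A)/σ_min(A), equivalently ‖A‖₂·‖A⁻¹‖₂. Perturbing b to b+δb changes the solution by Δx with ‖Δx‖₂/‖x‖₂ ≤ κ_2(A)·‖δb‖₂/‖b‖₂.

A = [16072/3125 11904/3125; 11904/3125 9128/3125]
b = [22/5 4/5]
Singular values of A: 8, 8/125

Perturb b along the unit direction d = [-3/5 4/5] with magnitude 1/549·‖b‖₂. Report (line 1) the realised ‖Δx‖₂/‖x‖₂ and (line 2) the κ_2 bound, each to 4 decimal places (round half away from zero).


0.0041
0.2277

largest singular value 8, smallest 8/125
κ = σ_max/σ_min = 8/(8/125) = 125.0000
bound on ‖Δx‖/‖x‖: κ·ε = 125.0000·1/549 = 0.2277
solve Ax = b  →  x = [19.1500 -24.7000]
2-norm of b is 4.4721; of x, 31.2540
re-solving with b+δb shifts x by Δx of norm 0.1273
realised ‖Δx‖/‖x‖ = 0.0041
tightness: 0.0041 against a bound of 0.2277 (unrounded ratio ≈ 0.0179)


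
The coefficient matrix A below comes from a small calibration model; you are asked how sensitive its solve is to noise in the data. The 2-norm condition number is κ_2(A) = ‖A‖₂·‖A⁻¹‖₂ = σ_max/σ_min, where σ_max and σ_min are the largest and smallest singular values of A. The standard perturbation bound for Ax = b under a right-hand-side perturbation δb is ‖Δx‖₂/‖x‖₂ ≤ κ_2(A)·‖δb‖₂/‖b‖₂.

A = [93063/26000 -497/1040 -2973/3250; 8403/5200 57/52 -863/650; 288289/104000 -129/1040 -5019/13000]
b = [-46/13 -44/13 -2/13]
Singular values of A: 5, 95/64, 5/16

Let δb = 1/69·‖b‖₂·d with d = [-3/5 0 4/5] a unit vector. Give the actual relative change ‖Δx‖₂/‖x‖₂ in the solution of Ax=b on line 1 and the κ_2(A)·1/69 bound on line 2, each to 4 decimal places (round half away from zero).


from the listed singular values, σ₁ = 5, σ_n = 5/16
condition number: 5 ÷ (5/16) = 16.0000
perturbation bound = 16.0000·1/69 = 0.2319
solve Ax = b  →  x = [0.8920 2.7621 5.9153]
‖b‖₂ = 4.8990 and ‖x‖₂ = 6.5890
δb = ε·‖b‖·d = [-0.0426 0.0000 0.0568]; solving A·Δx = δb gives ‖Δx‖ = 0.2272
dividing the unrounded norms, ‖Δx‖/‖x‖ = 0.0345
realised/bound (from unrounded values) ≈ 0.1487

0.0345
0.2319


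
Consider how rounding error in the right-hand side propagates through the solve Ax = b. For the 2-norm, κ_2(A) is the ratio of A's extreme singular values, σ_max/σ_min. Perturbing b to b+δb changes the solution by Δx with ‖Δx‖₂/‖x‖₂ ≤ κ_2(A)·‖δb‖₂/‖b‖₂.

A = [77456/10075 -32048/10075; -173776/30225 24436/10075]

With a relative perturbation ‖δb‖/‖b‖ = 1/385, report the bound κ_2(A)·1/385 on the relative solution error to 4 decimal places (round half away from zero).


0.7851

M = AᵀA = [3367719424/36542025 -18709312/487227; -18709312/487227 64967696/4060225]. tr(M)=23387152/216225, det(M)=692224/5405625
solving λ² − 23387152/216225·λ + 692224/5405625 = 0 gives λ = 2704/25, 256/216225
so κ_2 = √((2704/25) / (256/216225)) = 302.2500
worst-case relative error ≤ 302.2500 × 1/385 = 0.7851


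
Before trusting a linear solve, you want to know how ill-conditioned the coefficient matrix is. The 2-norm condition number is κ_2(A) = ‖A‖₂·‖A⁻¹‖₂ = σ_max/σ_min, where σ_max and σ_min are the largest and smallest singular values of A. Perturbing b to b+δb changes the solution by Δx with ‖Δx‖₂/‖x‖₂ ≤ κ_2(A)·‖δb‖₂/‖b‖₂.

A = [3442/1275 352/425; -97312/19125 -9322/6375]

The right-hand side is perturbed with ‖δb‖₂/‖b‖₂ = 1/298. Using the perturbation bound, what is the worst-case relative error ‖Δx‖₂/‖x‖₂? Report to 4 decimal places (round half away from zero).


form AᵀA = [41990596/1265625 4082176/421875; 4082176/421875 397156/140625] with trace 72904/2025 and determinant 16/225
char-poly roots: 36 and 4/2025
so κ_2 = √(36 / (4/2025)) = 135.0000
perturbation bound = 135.0000·1/298 = 0.4530

0.4530


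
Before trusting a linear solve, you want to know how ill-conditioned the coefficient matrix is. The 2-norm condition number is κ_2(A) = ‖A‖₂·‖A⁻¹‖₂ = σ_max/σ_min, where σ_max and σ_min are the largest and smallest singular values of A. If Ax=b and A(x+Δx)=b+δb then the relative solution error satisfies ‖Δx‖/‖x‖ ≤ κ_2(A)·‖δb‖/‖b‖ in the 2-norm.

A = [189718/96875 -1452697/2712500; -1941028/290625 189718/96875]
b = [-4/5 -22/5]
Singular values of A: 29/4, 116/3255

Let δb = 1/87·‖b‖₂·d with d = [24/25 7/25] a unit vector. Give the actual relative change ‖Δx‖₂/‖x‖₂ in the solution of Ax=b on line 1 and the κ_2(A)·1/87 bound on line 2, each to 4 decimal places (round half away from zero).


0.0257
2.3384

largest singular value 29/4, smallest 116/3255
κ_2(A) = (29/4) / (116/3255) = 203.4375
bound on ‖Δx‖/‖x‖: κ·ε = 203.4375·1/87 = 2.3384
solve Ax = b  →  x = [-15.1841 -54.0303]
‖b‖₂ = 4.4721 and ‖x‖₂ = 56.1234
re-solving with b+δb shifts x by Δx of norm 1.4424
relative error = 0.0257
tightness: 0.0257 against a bound of 2.3384 (unrounded ratio ≈ 0.0110)


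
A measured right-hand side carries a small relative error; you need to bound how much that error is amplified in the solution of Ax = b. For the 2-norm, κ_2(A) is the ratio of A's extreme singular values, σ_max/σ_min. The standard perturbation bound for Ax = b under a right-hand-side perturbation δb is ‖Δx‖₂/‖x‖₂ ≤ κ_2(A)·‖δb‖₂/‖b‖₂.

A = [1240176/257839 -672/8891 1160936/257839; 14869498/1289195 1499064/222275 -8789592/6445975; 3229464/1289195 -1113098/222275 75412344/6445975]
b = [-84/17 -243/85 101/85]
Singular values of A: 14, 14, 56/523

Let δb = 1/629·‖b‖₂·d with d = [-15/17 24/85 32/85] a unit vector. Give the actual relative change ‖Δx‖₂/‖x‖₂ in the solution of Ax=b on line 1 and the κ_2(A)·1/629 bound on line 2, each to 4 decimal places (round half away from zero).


σ_max = 14, σ_min = 56/523
condition number: 14 ÷ (56/523) = 130.7500
worst-case relative error ≤ 130.7500 × 1/629 = 0.2079
solve Ax = b  →  x = [-15.7315 29.7571 16.2074]
‖b‖ = 5.8310, ‖x‖ = 37.3584
Δx = A⁻¹·δb where δb = 1/629·5.8310·d; ‖Δx‖ = 0.0866
realised ‖Δx‖/‖x‖ = 0.0023
realised/bound (from unrounded values) ≈ 0.0111

0.0023
0.2079


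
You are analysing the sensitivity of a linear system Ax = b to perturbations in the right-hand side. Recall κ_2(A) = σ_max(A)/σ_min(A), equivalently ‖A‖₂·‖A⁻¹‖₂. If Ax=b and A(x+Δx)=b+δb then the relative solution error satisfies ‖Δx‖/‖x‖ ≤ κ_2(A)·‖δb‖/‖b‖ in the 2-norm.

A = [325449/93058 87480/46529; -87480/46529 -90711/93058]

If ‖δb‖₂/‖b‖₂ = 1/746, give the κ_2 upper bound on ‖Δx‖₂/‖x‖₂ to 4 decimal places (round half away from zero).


AᵀA = [472415409/29964676 62985600/7491169; 62985600/7491169 134392689/29964676]; tr = 1049841/51842, det = 6561/414736
eigenvalues of AᵀA: λ = (tr ± √(tr²−4·det))/2 = 81/4, 81/103684
so κ_2 = √((81/4) / (81/103684)) = 161.0000
bound on ‖Δx‖/‖x‖: κ·ε = 161.0000·1/746 = 0.2158

0.2158


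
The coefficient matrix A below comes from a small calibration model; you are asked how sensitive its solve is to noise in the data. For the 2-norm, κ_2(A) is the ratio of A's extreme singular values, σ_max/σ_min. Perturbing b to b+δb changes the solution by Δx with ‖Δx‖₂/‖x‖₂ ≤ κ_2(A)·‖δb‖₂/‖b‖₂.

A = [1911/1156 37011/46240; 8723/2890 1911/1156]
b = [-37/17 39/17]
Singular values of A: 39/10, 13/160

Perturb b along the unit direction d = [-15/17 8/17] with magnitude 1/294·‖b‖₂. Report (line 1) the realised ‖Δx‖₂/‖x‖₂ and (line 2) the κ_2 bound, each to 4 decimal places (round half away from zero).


0.0036
0.1633

largest singular value 39/10, smallest 13/160
condition number: (39/10) ÷ (13/160) = 48.0000
bound on ‖Δx‖/‖x‖: κ·ε = 48.0000·1/294 = 0.1633
solve Ax = b  →  x = [-17.1493 32.6998]
‖b‖ = 3.1623, ‖x‖ = 36.9240
Δx = A⁻¹·δb where δb = 1/294·3.1623·d; ‖Δx‖ = 0.1324
realised ‖Δx‖/‖x‖ = 0.0036
so the bound overstates the realised error by a factor of ≈ 45.5379 (computed from the unrounded values)


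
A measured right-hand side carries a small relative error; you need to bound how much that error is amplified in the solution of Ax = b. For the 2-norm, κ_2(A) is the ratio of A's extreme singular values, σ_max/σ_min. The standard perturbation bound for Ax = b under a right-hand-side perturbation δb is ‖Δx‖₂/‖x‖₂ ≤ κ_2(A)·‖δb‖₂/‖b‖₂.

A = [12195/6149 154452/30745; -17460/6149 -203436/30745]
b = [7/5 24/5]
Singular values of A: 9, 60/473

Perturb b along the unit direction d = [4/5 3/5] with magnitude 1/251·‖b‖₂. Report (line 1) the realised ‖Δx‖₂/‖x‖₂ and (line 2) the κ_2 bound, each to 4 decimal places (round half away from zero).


from the listed singular values, σ₁ = 9, σ_n = 60/473
κ_2(A) = 9 / (60/473) = 70.9500
perturbation bound = 70.9500·1/251 = 0.2827
solve Ax = b  →  x = [-29.2359 11.8205]
2-norm of b is 5.0000; of x, 31.5351
δb = ε·‖b‖·d = [0.0159 0.0120]; solving A·Δx = δb gives ‖Δx‖ = 0.1570
dividing the unrounded norms, ‖Δx‖/‖x‖ = 0.0050
tightness: 0.0050 against a bound of 0.2827 (unrounded ratio ≈ 0.0176)

0.0050
0.2827


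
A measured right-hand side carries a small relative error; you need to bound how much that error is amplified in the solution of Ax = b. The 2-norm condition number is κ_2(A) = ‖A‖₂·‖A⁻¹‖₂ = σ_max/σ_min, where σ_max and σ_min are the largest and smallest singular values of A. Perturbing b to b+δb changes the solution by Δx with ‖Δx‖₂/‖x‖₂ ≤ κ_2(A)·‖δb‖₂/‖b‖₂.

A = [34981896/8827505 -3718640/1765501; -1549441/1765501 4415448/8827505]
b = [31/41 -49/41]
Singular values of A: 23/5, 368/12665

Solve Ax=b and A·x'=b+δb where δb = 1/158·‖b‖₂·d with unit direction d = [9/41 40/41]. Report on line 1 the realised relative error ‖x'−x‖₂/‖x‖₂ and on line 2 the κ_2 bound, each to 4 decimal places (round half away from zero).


from the listed singular values, σ₁ = 23/5, σ_n = 368/12665
κ = σ_max/σ_min = (23/5)/(368/12665) = 158.3125
κ_2(A)·‖δb‖/‖b‖ = 1.0020
solve Ax = b  →  x = [-16.0038 -30.4691]
‖b‖₂ = 1.4142 and ‖x‖₂ = 34.4164
δb = ε·‖b‖·d = [0.0020 0.0087]; solving A·Δx = δb gives ‖Δx‖ = 0.3080
realised ‖Δx‖/‖x‖ = 0.0090
so the bound overstates the realised error by a factor of ≈ 111.9461 (computed from the unrounded values)

0.0090
1.0020


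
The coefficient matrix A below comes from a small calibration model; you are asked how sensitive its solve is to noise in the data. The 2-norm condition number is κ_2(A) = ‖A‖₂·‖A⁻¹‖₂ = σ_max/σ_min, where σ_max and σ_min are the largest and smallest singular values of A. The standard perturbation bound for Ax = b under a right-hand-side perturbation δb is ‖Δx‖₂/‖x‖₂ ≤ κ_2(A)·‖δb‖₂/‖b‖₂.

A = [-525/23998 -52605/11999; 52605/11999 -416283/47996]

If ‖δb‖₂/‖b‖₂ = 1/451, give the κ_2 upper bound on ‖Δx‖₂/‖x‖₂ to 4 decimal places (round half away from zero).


0.0126

AᵀA = [5038425/262132 -9942345/262132; -9942345/262132 99029637/1048528]; tr = 9167949/80656, det = 121550625/322624
λ_max, λ_min = (9167949/80656 ± √74247501656601/6505390336)/2 = 441/4, 275625/80656
κ = σ_max/σ_min = (21/2)/(525/284) = 5.6800
bound on ‖Δx‖/‖x‖: κ·ε = 5.6800·1/451 = 0.0126


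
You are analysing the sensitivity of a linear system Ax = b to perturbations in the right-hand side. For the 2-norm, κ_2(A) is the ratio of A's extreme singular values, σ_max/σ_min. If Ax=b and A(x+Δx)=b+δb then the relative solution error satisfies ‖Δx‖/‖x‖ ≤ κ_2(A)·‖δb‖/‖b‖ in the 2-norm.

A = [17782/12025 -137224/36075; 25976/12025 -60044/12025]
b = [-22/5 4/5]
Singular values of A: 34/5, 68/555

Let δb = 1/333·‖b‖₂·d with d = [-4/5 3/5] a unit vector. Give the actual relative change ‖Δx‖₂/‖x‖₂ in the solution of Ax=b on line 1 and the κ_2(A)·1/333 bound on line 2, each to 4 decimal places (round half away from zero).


largest singular value 34/5, smallest 68/555
κ_2(A) = (34/5) / (68/555) = 55.5000
worst-case relative error ≤ 55.5000 × 1/333 = 0.1667
solve Ax = b  →  x = [30.0226 12.8281]
2-norm of b is 4.4721; of x, 32.6484
re-solving with b+δb shifts x by Δx of norm 0.1096
relative error = 0.0034
so the bound overstates the realised error by a factor of ≈ 49.6427 (computed from the unrounded values)

0.0034
0.1667


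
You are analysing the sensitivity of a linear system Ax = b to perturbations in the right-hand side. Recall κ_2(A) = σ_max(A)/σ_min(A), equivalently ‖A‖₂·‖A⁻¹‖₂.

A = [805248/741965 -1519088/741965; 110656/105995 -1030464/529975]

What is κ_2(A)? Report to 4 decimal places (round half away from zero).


376.2500

M = AᵀA = [1484443648/654592225 -13916215296/3272961125; -13916215296/3272961125 130465702144/16364805625]. tr(M)=579850496/56625625, det(M)=1048576/1415640625
char-poly roots: 256/25 and 4096/56625625
σ_max=√(256/25)=(16/5), σ_min=√(4096/56625625)=(64/7525) → κ = 376.2500


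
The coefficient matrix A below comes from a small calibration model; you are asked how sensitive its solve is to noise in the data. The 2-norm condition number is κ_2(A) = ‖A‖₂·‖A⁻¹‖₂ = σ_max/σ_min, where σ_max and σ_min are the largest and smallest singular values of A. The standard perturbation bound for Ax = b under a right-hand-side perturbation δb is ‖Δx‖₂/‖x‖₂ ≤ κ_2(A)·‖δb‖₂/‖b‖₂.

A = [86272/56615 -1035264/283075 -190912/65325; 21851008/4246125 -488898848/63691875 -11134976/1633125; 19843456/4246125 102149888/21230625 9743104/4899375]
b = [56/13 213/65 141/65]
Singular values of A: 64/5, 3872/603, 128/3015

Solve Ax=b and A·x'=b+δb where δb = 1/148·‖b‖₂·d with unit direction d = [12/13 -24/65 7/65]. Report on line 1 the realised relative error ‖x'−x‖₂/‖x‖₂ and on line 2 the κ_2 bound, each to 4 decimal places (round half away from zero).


σ_max = 64/5, σ_min = 128/3015
condition number: (64/5) ÷ (128/3015) = 301.5000
worst-case relative error ≤ 301.5000 × 1/148 = 2.0372
solve Ax = b  →  x = [16.8345 -39.1881 56.3438]
‖b‖₂ = 5.8310 and ‖x‖₂ = 70.6663
with δb = [0.0364 -0.0145 0.0042], A·Δx = δb → ‖Δx‖ = 0.9280
relative error = 0.0131
realised/bound (from unrounded values) ≈ 0.0064

0.0131
2.0372


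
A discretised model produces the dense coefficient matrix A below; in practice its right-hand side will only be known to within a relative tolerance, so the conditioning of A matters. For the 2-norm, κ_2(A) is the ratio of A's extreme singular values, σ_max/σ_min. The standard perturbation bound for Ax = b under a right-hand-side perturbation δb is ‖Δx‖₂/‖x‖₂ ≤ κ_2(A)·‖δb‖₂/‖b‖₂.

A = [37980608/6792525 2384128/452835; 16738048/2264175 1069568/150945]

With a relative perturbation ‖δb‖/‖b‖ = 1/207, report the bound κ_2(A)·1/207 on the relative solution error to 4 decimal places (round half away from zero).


1.1315

form AᵀA = [158559473668096/1845535835025 10066918227968/123035722335; 10066918227968/123035722335 639193907200/8202381489] with trace 359545901056/2194454025 and determinant 1073741824/2194454025
λ_max, λ_min = (359545901056/2194454025 ± √129263829857900991348736/4815628467838700625)/2 = 4096/25, 262144/87778161
κ_2(A) = √(λ_max/λ_min) = √((4096/25) / (262144/87778161)) = 234.2250
perturbation bound = 234.2250·1/207 = 1.1315


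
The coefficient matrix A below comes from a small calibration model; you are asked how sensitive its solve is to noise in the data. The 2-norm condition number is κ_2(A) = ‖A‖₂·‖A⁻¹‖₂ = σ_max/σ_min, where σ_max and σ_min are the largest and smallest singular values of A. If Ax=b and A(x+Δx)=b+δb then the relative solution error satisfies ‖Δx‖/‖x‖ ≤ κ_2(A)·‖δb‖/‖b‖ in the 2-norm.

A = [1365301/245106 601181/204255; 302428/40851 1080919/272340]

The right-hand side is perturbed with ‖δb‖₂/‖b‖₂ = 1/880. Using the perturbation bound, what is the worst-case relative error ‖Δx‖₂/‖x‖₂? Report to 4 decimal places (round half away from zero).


0.3932

M = AᵀA = [303335520425/3533938308 26962868135/588989718; 26962868135/588989718 38348636417/1570639248]. tr(M)=91675282909/831514896, det(M)=37515625/369562176
char-poly roots: 441/4 and 765625/831514896
so κ_2 = √((441/4) / (765625/831514896)) = 346.0320
κ_2(A)·‖δb‖/‖b‖ = 0.3932


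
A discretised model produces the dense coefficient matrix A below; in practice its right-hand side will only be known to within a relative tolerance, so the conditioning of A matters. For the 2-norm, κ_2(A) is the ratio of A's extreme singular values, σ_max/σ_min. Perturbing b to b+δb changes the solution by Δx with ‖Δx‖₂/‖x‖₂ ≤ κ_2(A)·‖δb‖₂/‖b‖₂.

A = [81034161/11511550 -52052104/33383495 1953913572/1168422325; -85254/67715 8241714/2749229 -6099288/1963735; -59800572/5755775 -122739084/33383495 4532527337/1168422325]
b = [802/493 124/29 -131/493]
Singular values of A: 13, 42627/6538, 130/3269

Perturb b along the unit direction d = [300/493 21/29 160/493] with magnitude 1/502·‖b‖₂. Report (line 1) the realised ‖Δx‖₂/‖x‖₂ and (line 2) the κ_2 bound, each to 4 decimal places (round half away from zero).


0.0023
0.6512

σ_max = 13, σ_min = 130/3269
condition number: 13 ÷ (130/3269) = 326.9000
worst-case relative error ≤ 326.9000 × 1/502 = 0.6512
solve Ax = b  →  x = [-0.0120 73.0551 69.1399]
2-norm of b is 4.5826; of x, 100.5851
re-solving with b+δb shifts x by Δx of norm 0.2296
dividing the unrounded norms, ‖Δx‖/‖x‖ = 0.0023
realised/bound (from unrounded values) ≈ 0.0035


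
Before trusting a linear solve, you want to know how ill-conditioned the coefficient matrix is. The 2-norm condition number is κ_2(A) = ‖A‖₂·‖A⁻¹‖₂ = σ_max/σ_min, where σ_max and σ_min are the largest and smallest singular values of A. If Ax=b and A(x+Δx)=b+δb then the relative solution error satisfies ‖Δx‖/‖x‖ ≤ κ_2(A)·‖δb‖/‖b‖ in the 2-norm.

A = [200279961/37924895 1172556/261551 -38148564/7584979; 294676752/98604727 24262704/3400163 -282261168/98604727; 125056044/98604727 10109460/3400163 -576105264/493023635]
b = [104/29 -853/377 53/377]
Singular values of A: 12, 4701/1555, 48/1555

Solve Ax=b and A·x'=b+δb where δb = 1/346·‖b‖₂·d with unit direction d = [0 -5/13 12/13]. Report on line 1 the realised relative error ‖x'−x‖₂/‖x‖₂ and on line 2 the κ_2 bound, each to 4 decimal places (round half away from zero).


0.0123
1.1236

σ_max = 12, σ_min = 48/1555
κ_2(A) = 12 / (48/1555) = 388.7500
worst-case relative error ≤ 388.7500 × 1/346 = 1.1236
solve Ax = b  →  x = [23.0774 -0.8522 22.7586]
2-norm of b is 4.2426; of x, 32.4229
with δb = [0.0000 -0.0047 0.0113], A·Δx = δb → ‖Δx‖ = 0.3972
relative error = 0.0123
so the bound overstates the realised error by a factor of ≈ 91.7059 (computed from the unrounded values)


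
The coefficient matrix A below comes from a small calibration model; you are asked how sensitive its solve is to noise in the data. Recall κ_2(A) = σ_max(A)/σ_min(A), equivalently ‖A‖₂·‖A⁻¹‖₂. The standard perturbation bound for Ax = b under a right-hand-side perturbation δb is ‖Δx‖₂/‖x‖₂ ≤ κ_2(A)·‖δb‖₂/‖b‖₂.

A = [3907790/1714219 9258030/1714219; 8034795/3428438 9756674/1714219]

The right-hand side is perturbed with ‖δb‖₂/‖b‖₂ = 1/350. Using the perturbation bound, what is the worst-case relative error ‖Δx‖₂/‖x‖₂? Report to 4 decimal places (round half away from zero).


M = AᵀA = [149395031425/13976441284 89625297015/3494110321; 89625297015/3494110321 215105596936/3494110321]. tr(M)=5975251001/82700836, det(M)=2088025/20675209
eigenvalues of AᵀA: λ = (tr ± √(tr²−4·det))/2 = 289/4, 28900/20675209
σ_max=√(289/4)=(17/2), σ_min=√(28900/20675209)=(170/4547) → κ = 227.3500
perturbation bound = 227.3500·1/350 = 0.6496

0.6496


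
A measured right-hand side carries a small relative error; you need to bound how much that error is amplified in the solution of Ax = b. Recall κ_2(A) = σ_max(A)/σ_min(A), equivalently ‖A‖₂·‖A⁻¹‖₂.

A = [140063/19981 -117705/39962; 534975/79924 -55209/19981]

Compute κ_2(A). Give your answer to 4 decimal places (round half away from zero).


318.0000

M = AᵀA = [713532169/7595536 -74325405/1898884; -74325405/1898884 30970989/1898884]. tr(M)=4955125/44944, det(M)=21609/179776
λ_max, λ_min = (4955125/44944 ± √24552292570729/2019963136)/2 = 441/4, 49/44944
κ_2(A) = √(λ_max/λ_min) = √((441/4) / (49/44944)) = 318.0000


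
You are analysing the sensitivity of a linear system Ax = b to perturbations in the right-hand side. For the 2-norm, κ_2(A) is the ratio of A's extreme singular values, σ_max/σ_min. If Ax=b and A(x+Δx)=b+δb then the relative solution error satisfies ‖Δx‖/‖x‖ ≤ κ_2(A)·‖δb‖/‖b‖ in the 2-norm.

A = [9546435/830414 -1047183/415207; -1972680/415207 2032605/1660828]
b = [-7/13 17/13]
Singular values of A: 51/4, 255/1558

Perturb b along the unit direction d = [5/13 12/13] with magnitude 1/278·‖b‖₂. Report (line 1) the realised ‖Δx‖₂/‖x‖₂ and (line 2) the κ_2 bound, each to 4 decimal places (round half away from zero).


0.0051
0.2802

from the listed singular values, σ₁ = 51/4, σ_n = 255/1558
κ_2(A) = (51/4) / (255/1558) = 77.9000
κ_2(A)·‖δb‖/‖b‖ = 0.2802
solve Ax = b  →  x = [1.2647 5.9780]
‖b‖ = 1.4142, ‖x‖ = 6.1103
with δb = [0.0020 0.0047], A·Δx = δb → ‖Δx‖ = 0.0311
relative error = 0.0051
so the bound overstates the realised error by a factor of ≈ 55.0882 (computed from the unrounded values)


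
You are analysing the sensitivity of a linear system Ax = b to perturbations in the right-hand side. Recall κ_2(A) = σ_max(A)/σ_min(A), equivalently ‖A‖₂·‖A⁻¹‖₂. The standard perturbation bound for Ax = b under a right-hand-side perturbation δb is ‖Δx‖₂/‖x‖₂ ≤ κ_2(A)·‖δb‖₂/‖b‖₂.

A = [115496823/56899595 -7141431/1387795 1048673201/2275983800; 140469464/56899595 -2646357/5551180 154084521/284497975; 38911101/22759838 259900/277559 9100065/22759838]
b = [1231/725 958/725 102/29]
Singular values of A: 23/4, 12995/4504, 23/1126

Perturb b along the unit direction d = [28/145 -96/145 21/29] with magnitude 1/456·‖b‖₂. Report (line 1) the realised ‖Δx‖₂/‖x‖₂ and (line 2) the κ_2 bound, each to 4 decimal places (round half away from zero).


from the listed singular values, σ₁ = 23/4, σ_n = 23/1126
κ_2(A) = (23/4) / (23/1126) = 281.5000
bound on ‖Δx‖/‖x‖: κ·ε = 281.5000·1/456 = 0.6173
solve Ax = b  →  x = [-20.4383 0.1824 95.7622]
2-norm of b is 4.1231; of x, 97.9192
re-solving with b+δb shifts x by Δx of norm 0.4427
relative error = 0.0045
tightness: 0.0045 against a bound of 0.6173 (unrounded ratio ≈ 0.0073)

0.0045
0.6173


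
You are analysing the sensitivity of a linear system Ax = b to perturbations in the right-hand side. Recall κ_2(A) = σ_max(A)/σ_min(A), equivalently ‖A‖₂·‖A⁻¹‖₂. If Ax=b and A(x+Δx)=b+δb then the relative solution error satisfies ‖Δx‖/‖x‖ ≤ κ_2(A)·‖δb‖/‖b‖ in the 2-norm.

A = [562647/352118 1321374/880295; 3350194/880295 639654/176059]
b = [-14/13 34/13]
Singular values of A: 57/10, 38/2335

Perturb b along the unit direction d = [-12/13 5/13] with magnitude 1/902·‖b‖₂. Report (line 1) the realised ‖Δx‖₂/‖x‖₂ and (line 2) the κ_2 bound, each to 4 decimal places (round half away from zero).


0.0016
0.3883

from the listed singular values, σ₁ = 57/10, σ_n = 38/2335
condition number: (57/10) ÷ (38/2335) = 350.2500
bound on ‖Δx‖/‖x‖: κ·ε = 350.2500·1/902 = 0.3883
solve Ax = b  →  x = [-84.5009 89.2347]
‖b‖ = 2.8284, ‖x‖ = 122.8952
δb = ε·‖b‖·d = [-0.0029 0.0012]; solving A·Δx = δb gives ‖Δx‖ = 0.1927
realised ‖Δx‖/‖x‖ = 0.0016
tightness: 0.0016 against a bound of 0.3883 (unrounded ratio ≈ 0.0040)


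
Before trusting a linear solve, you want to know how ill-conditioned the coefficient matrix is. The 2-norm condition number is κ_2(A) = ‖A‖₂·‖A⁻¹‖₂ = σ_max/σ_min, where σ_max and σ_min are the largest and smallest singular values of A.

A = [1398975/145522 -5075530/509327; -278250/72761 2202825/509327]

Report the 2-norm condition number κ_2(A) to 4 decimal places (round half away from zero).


AᵀA = [13413155625/125305636 -24634354125/219284863; -24634354125/219284863 181144631725/1534994041]; tr = 1643071525/7300804, det = 87890625/7300804
char-poly roots: 225 and 390625/7300804
σ_max=√225=15, σ_min=√(390625/7300804)=(625/2702) → κ = 64.8480

64.8480


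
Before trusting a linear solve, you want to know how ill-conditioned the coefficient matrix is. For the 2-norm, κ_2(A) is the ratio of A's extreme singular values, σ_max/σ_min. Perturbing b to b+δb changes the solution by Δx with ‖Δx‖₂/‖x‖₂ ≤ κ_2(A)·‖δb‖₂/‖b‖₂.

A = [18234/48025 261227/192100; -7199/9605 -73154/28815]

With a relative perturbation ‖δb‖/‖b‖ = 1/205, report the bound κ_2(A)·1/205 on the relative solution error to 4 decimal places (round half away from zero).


0.7938

form AᵀA = [5633629/7980625 115835993/47883750; 115835993/47883750 9532038049/1149210000] with trace 16549249/1838736 and determinant 625/204304
solving λ² − 16549249/1838736·λ + 625/204304 = 0 gives λ = 9, 625/1838736
κ_2(A) = √(λ_max/λ_min) = √(9 / (625/1838736)) = 162.7200
bound on ‖Δx‖/‖x‖: κ·ε = 162.7200·1/205 = 0.7938


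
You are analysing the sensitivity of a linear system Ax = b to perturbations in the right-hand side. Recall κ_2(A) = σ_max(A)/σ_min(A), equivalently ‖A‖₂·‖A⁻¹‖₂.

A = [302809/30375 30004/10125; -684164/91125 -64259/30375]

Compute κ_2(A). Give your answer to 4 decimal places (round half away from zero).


145.8000

M = AᵀA = [51732799729/332150625 5029321024/110716875; 5029321024/110716875 489255169/36905625]. tr(M)=89817754/531441, det(M)=714025/531441
solving λ² − 89817754/531441·λ + 714025/531441 = 0 gives λ = 169, 4225/531441
κ_2(A) = √(λ_max/λ_min) = √(169 / (4225/531441)) = 145.8000


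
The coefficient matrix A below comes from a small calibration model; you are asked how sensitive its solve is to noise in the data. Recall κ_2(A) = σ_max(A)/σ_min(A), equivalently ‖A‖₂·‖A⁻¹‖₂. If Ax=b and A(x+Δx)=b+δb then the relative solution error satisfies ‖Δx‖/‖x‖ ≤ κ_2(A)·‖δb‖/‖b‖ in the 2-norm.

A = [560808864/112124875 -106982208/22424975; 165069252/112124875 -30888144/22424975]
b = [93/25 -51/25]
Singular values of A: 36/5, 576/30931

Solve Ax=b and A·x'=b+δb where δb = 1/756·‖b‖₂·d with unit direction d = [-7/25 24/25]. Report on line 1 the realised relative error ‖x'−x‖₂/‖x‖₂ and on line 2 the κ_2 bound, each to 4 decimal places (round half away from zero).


from the listed singular values, σ₁ = 36/5, σ_n = 576/30931
κ = σ_max/σ_min = (36/5)/(576/30931) = 386.6375
worst-case relative error ≤ 386.6375 × 1/756 = 0.5114
solve Ax = b  →  x = [-110.8010 -116.9452]
2-norm of b is 4.2426; of x, 161.0995
re-solving with b+δb shifts x by Δx of norm 0.3014
realised ‖Δx‖/‖x‖ = 0.0019
tightness: 0.0019 against a bound of 0.5114 (unrounded ratio ≈ 0.0037)

0.0019
0.5114


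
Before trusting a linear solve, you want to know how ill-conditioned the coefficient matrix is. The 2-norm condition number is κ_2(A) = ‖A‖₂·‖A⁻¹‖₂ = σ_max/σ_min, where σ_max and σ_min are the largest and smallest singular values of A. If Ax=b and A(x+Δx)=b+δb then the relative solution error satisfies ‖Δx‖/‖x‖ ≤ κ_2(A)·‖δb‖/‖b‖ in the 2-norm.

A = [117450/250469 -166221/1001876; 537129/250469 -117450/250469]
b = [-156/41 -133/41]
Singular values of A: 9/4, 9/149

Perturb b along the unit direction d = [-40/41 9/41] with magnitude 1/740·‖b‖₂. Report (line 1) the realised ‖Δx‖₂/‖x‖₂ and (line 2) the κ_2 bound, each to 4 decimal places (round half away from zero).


σ_max = 9/4, σ_min = 9/149
condition number: (9/4) ÷ (9/149) = 37.2500
bound on ‖Δx‖/‖x‖: κ·ε = 37.2500·1/740 = 0.0503
solve Ax = b  →  x = [9.1680 48.8455]
‖b‖₂ = 5.0000 and ‖x‖₂ = 49.6985
with δb = [-0.0066 0.0015], A·Δx = δb → ‖Δx‖ = 0.1119
dividing the unrounded norms, ‖Δx‖/‖x‖ = 0.0023
realised/bound (from unrounded values) ≈ 0.0447

0.0023
0.0503


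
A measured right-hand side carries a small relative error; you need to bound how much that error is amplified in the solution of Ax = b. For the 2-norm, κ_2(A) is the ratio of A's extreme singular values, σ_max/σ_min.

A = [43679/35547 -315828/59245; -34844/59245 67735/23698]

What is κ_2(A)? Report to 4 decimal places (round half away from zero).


102.0000

AᵀA = [202848841/109307025 -19994566/2429045; -19994566/2429045 1777474249/48580900]; tr = 1999841/52020, det = 923521/6502500
eigenvalues of AᵀA: λ = (tr ± √(tr²−4·det))/2 = 961/25, 961/260100
κ = σ_max/σ_min = (31/5)/(31/510) = 102.0000


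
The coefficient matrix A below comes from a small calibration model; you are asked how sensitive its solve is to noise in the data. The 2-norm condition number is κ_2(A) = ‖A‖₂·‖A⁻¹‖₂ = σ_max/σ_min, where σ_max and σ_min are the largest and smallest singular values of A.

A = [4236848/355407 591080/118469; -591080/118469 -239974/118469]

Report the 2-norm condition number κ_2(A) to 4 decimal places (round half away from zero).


262.8750

form AᵀA = [124824030016/747420921 17336376400/249140307; 17336376400/249140307 2408065604/83046769] with trace 866843908/4422609 and determinant 2458624/4422609
λ_max, λ_min = (866843908/4422609 ± √751374866706192400/19559470366881)/2 = 196, 12544/4422609
σ_max=√196=14, σ_min=√(12544/4422609)=(112/2103) → κ = 262.8750


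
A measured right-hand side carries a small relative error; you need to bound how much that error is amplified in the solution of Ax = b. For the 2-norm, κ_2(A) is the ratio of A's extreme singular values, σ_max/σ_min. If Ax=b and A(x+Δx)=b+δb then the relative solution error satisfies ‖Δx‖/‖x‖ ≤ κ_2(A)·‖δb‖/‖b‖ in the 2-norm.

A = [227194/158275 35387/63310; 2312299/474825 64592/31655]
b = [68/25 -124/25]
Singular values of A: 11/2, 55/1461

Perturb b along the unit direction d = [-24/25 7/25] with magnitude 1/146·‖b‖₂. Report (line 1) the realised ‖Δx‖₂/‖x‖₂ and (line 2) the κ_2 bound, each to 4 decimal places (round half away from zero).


σ_max = 11/2, σ_min = 55/1461
condition number: (11/2) ÷ (55/1461) = 146.1000
bound on ‖Δx‖/‖x‖: κ·ε = 146.1000·1/146 = 1.0007
solve Ax = b  →  x = [40.1958 -98.3608]
‖b‖ = 5.6569, ‖x‖ = 106.2570
re-solving with b+δb shifts x by Δx of norm 1.0292
dividing the unrounded norms, ‖Δx‖/‖x‖ = 0.0097
tightness: 0.0097 against a bound of 1.0007 (unrounded ratio ≈ 0.0097)

0.0097
1.0007


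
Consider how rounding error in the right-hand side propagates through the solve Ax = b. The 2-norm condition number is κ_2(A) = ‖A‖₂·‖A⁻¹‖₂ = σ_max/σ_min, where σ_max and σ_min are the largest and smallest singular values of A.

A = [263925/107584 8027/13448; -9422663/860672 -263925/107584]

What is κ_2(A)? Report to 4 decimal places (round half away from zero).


M = AᵀA = [55469713249/440664064 1560060675/55083008; 1560060675/55083008 43890601/6885376]. tr(M)=34669073/262144, det(M)=279841/1048576
char-poly roots: 529/4 and 529/262144
κ_2(A) = √(λ_max/λ_min) = √((529/4) / (529/262144)) = 256.0000

256.0000
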